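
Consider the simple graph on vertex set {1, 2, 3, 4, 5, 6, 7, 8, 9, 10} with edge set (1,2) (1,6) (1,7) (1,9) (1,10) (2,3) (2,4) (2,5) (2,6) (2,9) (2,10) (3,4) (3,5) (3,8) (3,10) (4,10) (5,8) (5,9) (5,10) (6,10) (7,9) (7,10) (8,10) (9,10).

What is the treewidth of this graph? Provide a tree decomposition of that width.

Each bag holds 4 vertices, so the decomposition has width 3, which upper-bounds the treewidth. On the other hand G contains the 4-clique {3, 5, 8, 10}. A clique must lie in a single bag of any decomposition, so no decomposition can have width below 3. Combining the bounds, tw(G) = 3.

Treewidth 3.
One optimal decomposition is:
Bags: B1 = {2, 5, 9, 10}  B2 = {1, 2, 9, 10}  B3 = {2, 3, 5, 10}  B4 = {1, 2, 6, 10}  B5 = {3, 5, 8, 10}  B6 = {2, 3, 4, 10}  B7 = {1, 7, 9, 10}
Tree: B1–B2, B1–B3, B2–B4, B3–B5, B3–B6, B2–B7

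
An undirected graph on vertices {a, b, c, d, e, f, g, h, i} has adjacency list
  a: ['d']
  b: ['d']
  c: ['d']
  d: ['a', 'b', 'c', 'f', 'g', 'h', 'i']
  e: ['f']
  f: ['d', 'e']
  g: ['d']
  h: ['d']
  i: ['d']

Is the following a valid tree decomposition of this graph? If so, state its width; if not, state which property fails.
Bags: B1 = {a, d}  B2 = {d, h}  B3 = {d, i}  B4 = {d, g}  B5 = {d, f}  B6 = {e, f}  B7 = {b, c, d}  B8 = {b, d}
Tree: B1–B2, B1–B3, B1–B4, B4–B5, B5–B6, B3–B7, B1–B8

No — bags containing vertex b are not connected in the tree.

A tree decomposition must satisfy three properties: every vertex lies in some bag; for every edge, both endpoints lie together in some bag; and for every vertex, the bags containing it form a connected subtree. Here bags containing vertex b are not connected in the tree, so the decomposition is invalid.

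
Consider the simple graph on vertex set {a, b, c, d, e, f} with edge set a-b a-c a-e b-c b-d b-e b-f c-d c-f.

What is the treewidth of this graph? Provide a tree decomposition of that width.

Every bag has size at most 3, so the width is 3 − 1 = 2 and tw(G) ≤ 2. For the lower bound, the 3 vertices {a, b, e} are pairwise adjacent, and any tree decomposition puts a clique entirely inside one bag — forcing width ≥ 2. The upper and lower bounds meet at 2, so that is the treewidth.

Treewidth 2.
One optimal decomposition is:
Bags: B1 = {b, c, d}  B2 = {a, b, c}  B3 = {a, b, e}  B4 = {b, c, f}
Tree: B1–B2, B2–B3, B1–B4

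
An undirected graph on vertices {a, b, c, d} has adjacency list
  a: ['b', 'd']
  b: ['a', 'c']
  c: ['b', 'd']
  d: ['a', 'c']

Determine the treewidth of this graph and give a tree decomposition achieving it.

Treewidth 2.
Bags: B1 = {a, c, d}  B2 = {a, b, c}
Tree: B1–B2

The largest bag has 3 vertices, giving width 2; this decomposition certifies tw(G) ≤ 2. Since a–d–c–b–a is a cycle in G, G is not acyclic. Forests are exactly the graphs of treewidth ≤ 1, so tw(G) ≥ 2. Therefore the treewidth is 2.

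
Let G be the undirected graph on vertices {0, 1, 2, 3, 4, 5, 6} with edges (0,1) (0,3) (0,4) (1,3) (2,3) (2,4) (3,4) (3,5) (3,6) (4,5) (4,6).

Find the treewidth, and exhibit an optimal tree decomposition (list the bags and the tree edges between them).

Each bag holds 3 vertices, so the decomposition has width 2, which upper-bounds the treewidth. Conversely, {0, 1, 3} is a clique of size 3, and the vertices of any clique must share a bag in every tree decomposition; so some bag has ≥ 3 vertices and tw(G) ≥ 2. Therefore the treewidth is 2.

Treewidth 2.
One such decomposition:
Bags: B1 = {0, 3, 4}  B2 = {3, 4, 6}  B3 = {3, 4, 5}  B4 = {2, 3, 4}  B5 = {0, 1, 3}
Tree: B1–B2, B1–B3, B2–B4, B1–B5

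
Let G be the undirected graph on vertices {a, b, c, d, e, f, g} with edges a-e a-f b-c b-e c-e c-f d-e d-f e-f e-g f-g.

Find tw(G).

2

A width-2 tree decomposition is:
Bags: B1 = {e, f, g}  B2 = {a, e, f}  B3 = {c, e, f}  B4 = {d, e, f}  B5 = {b, c, e}
Tree: B1–B2, B2–B3, B2–B4, B3–B5
Every bag has size at most 3, so the width is 3 − 1 = 2 and tw(G) ≤ 2. Conversely, {d, e, f} is a clique of size 3, and the vertices of any clique must share a bag in every tree decomposition; so some bag has ≥ 3 vertices and tw(G) ≥ 2. Hence tw(G) = 2 exactly.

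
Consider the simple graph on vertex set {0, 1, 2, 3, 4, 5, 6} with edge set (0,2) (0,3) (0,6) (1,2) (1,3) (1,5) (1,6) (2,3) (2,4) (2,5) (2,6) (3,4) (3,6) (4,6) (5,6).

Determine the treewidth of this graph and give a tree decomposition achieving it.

Treewidth 3.
One such decomposition:
Bags: B1 = {1, 2, 3, 6}  B2 = {2, 3, 4, 6}  B3 = {0, 2, 3, 6}  B4 = {1, 2, 5, 6}
Tree: B1–B2, B1–B3, B1–B4

Every bag has size at most 4, so the width is 4 − 1 = 3 and tw(G) ≤ 3. Conversely, {0, 2, 3, 6} is a clique of size 4, and the vertices of any clique must share a bag in every tree decomposition; so some bag has ≥ 4 vertices and tw(G) ≥ 3. The upper and lower bounds meet at 3, so that is the treewidth.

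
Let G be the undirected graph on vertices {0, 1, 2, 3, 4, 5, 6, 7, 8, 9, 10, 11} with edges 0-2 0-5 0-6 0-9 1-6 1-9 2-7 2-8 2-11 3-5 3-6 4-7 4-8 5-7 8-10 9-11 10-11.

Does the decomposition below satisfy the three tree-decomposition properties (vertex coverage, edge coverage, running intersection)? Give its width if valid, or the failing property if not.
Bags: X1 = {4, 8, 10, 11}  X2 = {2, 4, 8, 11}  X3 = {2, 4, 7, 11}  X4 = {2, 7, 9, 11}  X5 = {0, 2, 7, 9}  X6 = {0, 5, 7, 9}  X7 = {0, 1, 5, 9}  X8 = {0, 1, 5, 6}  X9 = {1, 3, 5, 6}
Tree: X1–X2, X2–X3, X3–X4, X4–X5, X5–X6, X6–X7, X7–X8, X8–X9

Yes; width 3.

Every vertex of G appears in some bag (union = {0, 1, 2, 3, 4, 5, 6, 7, 8, 9, 10, 11}); every edge is covered by a bag; and for each vertex v the set of bags containing v is connected in the bag tree. The decomposition is therefore valid. The largest bag has 4 vertices, so the width is 3.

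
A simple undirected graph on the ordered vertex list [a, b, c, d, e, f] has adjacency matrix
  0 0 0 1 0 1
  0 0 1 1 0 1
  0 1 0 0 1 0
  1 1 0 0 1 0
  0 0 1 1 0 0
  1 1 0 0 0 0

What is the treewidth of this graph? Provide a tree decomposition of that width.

The largest bag has 3 vertices, giving width 2; this decomposition certifies tw(G) ≤ 2. For the lower bound, G contains the cycle a–f–b–d–a, so G is not a forest; only forests have treewidth ≤ 1, hence tw(G) ≥ 2. Hence tw(G) = 2 exactly.

Treewidth 2.
One optimal decomposition is:
Bags: B1 = {a, d, f}  B2 = {b, d, f}  B3 = {b, d, e}  B4 = {b, c, e}
Tree: B1–B2, B2–B3, B3–B4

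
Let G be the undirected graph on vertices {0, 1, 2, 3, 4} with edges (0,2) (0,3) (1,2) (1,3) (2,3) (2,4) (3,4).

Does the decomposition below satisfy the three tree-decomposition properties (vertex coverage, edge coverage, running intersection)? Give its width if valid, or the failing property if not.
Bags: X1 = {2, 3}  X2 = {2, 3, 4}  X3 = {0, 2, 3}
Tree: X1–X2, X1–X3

No — vertex 1 appears in no bag.

A tree decomposition must satisfy three properties: every vertex lies in some bag; for every edge, both endpoints lie together in some bag; and for every vertex, the bags containing it form a connected subtree. Here vertex 1 appears in no bag, so the decomposition is invalid.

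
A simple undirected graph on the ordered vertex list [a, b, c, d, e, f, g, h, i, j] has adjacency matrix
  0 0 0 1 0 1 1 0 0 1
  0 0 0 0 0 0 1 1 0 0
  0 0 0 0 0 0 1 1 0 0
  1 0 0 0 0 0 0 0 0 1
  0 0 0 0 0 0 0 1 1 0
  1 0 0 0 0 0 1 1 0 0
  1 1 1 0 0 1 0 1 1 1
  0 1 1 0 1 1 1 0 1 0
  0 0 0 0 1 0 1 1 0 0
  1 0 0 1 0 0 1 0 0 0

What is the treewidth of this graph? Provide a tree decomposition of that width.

The largest bag has 3 vertices, giving width 2; this decomposition certifies tw(G) ≤ 2. On the other hand G contains the 3-clique {a, d, j}. A clique must lie in a single bag of any decomposition, so no decomposition can have width below 2. The upper and lower bounds meet at 2, so that is the treewidth.

Treewidth 2.
One optimal decomposition is:
Bags: B1 = {a, g, j}  B2 = {a, f, g}  B3 = {f, g, h}  B4 = {c, g, h}  B5 = {a, d, j}  B6 = {b, g, h}  B7 = {g, h, i}  B8 = {e, h, i}
Tree: B1–B2, B2–B3, B3–B4, B1–B5, B3–B6, B6–B7, B7–B8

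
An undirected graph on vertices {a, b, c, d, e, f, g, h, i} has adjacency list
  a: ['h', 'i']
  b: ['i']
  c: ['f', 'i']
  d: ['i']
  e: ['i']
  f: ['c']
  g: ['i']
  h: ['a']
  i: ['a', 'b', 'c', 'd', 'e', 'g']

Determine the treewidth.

A width-1 tree decomposition is:
Bags: B1 = {a, i}  B2 = {b, i}  B3 = {g, i}  B4 = {d, i}  B5 = {e, i}  B6 = {c, i}  B7 = {a, h}  B8 = {c, f}
Tree: B1–B2, B2–B3, B3–B4, B4–B5, B4–B6, B1–B7, B6–B8
Every bag has size at most 2, so the width is 2 − 1 = 1 and tw(G) ≤ 1. Since G has at least one edge (e.g. i–a), it is not an edgeless graph, so tw(G) ≥ 1. The upper and lower bounds meet at 1, so that is the treewidth.

1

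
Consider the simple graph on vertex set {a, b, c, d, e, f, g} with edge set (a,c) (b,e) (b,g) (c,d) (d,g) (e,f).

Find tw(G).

A width-1 tree decomposition is:
Bags: B1 = {e, f}  B2 = {b, e}  B3 = {b, g}  B4 = {d, g}  B5 = {c, d}  B6 = {a, c}
Tree: B1–B2, B2–B3, B3–B4, B4–B5, B5–B6
Each bag holds 2 vertices, so the decomposition has width 1, which upper-bounds the treewidth. G has an edge, so its treewidth is at least 1. Hence tw(G) = 1 exactly.

1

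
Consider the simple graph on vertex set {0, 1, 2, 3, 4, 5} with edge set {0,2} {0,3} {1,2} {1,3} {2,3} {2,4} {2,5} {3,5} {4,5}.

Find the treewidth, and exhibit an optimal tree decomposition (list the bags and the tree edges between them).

Every bag has size at most 3, so the width is 3 − 1 = 2 and tw(G) ≤ 2. For the lower bound, the 3 vertices {0, 2, 3} are pairwise adjacent, and any tree decomposition puts a clique entirely inside one bag — forcing width ≥ 2. Therefore the treewidth is 2.

Treewidth 2.
One optimal decomposition is:
Bags: B1 = {1, 2, 3}  B2 = {2, 3, 5}  B3 = {0, 2, 3}  B4 = {2, 4, 5}
Tree: B1–B2, B1–B3, B2–B4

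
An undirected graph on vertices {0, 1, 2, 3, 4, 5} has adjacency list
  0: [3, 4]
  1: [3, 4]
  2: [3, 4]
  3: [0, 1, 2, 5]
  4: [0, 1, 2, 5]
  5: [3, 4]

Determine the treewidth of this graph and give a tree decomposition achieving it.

Every bag has size at most 3, so the width is 3 − 1 = 2 and tw(G) ≤ 2. For the lower bound, G contains the cycle 3–0–4–5–3, so G is not a forest; only forests have treewidth ≤ 1, hence tw(G) ≥ 2. Hence tw(G) = 2 exactly.

Treewidth 2.
One such decomposition:
Bags: B1 = {0, 3, 4}  B2 = {3, 4, 5}  B3 = {2, 3, 4}  B4 = {1, 3, 4}
Tree: B1–B2, B2–B3, B3–B4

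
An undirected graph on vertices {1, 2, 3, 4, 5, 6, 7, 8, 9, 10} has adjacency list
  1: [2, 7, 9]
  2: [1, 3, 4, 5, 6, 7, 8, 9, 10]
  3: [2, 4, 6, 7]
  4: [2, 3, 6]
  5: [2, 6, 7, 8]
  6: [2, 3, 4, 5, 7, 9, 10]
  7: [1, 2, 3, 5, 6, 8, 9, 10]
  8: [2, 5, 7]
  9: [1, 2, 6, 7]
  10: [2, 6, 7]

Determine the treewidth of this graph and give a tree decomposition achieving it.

Each bag holds 4 vertices, so the decomposition has width 3, which upper-bounds the treewidth. For the lower bound, the 4 vertices {2, 3, 4, 6} are pairwise adjacent, and any tree decomposition puts a clique entirely inside one bag — forcing width ≥ 3. Combining the bounds, tw(G) = 3.

Treewidth 3.
One such decomposition:
Bags: B1 = {2, 6, 7, 10}  B2 = {2, 6, 7, 9}  B3 = {2, 5, 6, 7}  B4 = {1, 2, 7, 9}  B5 = {2, 5, 7, 8}  B6 = {2, 3, 6, 7}  B7 = {2, 3, 4, 6}
Tree: B1–B2, B2–B3, B2–B4, B3–B5, B1–B6, B6–B7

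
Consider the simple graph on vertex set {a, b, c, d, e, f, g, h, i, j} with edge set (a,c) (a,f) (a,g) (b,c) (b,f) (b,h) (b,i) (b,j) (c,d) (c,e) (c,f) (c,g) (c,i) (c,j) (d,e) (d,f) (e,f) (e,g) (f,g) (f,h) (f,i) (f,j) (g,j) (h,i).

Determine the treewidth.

3

A width-3 tree decomposition is:
Bags: B1 = {c, d, e, f}  B2 = {c, e, f, g}  B3 = {c, f, g, j}  B4 = {b, c, f, j}  B5 = {a, c, f, g}  B6 = {b, c, f, i}  B7 = {b, f, h, i}
Tree: B1–B2, B2–B3, B3–B4, B2–B5, B4–B6, B6–B7
Each bag holds 4 vertices, so the decomposition has width 3, which upper-bounds the treewidth. For the lower bound, the 4 vertices {b, f, h, i} are pairwise adjacent, and any tree decomposition puts a clique entirely inside one bag — forcing width ≥ 3. Hence tw(G) = 3 exactly.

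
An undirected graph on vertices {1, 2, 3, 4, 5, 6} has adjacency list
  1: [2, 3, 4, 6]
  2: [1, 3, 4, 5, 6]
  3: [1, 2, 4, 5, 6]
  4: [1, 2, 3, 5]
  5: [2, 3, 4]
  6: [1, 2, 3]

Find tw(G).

A width-3 tree decomposition is:
Bags: B1 = {1, 2, 3, 4}  B2 = {2, 3, 4, 5}  B3 = {1, 2, 3, 6}
Tree: B1–B2, B1–B3
Every bag has size at most 4, so the width is 4 − 1 = 3 and tw(G) ≤ 3. On the other hand G contains the 4-clique {1, 2, 3, 4}. A clique must lie in a single bag of any decomposition, so no decomposition can have width below 3. The upper and lower bounds meet at 3, so that is the treewidth.

3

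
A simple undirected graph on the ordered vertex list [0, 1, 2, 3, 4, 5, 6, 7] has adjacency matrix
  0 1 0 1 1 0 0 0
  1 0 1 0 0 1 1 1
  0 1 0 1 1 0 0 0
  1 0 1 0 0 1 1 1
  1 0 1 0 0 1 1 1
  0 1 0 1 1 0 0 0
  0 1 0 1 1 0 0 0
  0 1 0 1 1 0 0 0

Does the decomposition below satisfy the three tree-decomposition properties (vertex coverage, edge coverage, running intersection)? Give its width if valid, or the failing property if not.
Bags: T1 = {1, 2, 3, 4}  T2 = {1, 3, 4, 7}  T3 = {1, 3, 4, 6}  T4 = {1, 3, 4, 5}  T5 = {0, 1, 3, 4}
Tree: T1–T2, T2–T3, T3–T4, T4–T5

Yes; width 3.

Checking the three conditions: (i) the bags cover all of {0, 1, 2, 3, 4, 5, 6, 7}; (ii) for each edge, some bag contains both endpoints; (iii) the bags containing any fixed vertex form a subtree. All hold, so the decomposition is valid with width 4 − 1 = 3.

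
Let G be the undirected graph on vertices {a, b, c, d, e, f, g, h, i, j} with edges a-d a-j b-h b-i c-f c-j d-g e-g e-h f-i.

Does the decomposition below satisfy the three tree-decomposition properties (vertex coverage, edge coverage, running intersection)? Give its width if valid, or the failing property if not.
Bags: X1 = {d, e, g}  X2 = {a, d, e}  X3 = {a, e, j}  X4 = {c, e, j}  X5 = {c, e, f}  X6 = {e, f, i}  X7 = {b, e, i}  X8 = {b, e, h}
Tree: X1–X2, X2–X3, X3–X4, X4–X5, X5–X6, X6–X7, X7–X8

Yes; width 2.

Every vertex of G appears in some bag (union = {a, b, c, d, e, f, g, h, i, j}); every edge is covered by a bag; and for each vertex v the set of bags containing v is connected in the bag tree. The decomposition is therefore valid. The largest bag has 3 vertices, so the width is 2.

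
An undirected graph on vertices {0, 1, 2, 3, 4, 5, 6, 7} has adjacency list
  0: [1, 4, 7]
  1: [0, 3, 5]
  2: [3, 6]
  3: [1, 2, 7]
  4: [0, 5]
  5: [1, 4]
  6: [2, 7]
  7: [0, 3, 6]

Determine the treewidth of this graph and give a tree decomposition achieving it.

Treewidth 2.
One such decomposition:
Bags: B1 = {0, 4, 5}  B2 = {0, 1, 5}  B3 = {0, 1, 7}  B4 = {1, 3, 7}  B5 = {3, 6, 7}  B6 = {2, 3, 6}
Tree: B1–B2, B2–B3, B3–B4, B4–B5, B5–B6

Each bag holds 3 vertices, so the decomposition has width 2, which upper-bounds the treewidth. For the lower bound, G contains the cycle 4–5–1–0–4, so G is not a forest; only forests have treewidth ≤ 1, hence tw(G) ≥ 2. The upper and lower bounds meet at 2, so that is the treewidth.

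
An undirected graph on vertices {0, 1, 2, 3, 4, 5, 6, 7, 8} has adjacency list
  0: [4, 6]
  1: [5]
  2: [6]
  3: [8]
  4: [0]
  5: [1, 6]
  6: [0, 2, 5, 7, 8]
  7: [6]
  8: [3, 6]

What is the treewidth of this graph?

1

A width-1 tree decomposition is:
Bags: B1 = {5, 6}  B2 = {1, 5}  B3 = {6, 8}  B4 = {0, 6}  B5 = {3, 8}  B6 = {6, 7}  B7 = {0, 4}  B8 = {2, 6}
Tree: B1–B2, B1–B3, B3–B4, B3–B5, B3–B6, B4–B7, B1–B8
Every bag has size at most 2, so the width is 2 − 1 = 1 and tw(G) ≤ 1. G has an edge, so its treewidth is at least 1. Combining the bounds, tw(G) = 1.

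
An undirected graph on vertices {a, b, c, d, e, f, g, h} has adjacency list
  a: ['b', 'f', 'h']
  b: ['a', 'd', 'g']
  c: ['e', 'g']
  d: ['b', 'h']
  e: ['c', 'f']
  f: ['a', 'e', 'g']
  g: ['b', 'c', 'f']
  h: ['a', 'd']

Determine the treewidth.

A width-2 tree decomposition is:
Bags: B1 = {b, d, h}  B2 = {a, b, h}  B3 = {a, b, g}  B4 = {a, f, g}  B5 = {c, f, g}  B6 = {c, e, f}
Tree: B1–B2, B2–B3, B3–B4, B4–B5, B5–B6
The largest bag has 3 vertices, giving width 2; this decomposition certifies tw(G) ≤ 2. For the lower bound, G contains the cycle d–h–a–b–d, so G is not a forest; only forests have treewidth ≤ 1, hence tw(G) ≥ 2. Hence tw(G) = 2 exactly.

2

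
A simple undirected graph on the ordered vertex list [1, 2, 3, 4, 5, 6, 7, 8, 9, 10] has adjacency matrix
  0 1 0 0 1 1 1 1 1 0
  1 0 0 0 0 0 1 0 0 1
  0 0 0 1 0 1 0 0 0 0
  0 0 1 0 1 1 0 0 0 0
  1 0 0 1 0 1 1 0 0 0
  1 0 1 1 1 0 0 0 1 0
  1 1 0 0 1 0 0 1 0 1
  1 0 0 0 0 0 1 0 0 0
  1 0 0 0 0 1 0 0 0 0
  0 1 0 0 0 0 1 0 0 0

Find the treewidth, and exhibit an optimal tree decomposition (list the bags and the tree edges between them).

Treewidth 2.
Bags: B1 = {1, 5, 6}  B2 = {1, 5, 7}  B3 = {4, 5, 6}  B4 = {3, 4, 6}  B5 = {1, 2, 7}  B6 = {1, 6, 9}  B7 = {1, 7, 8}  B8 = {2, 7, 10}
Tree: B1–B2, B1–B3, B3–B4, B2–B5, B1–B6, B2–B7, B5–B8

Every bag has size at most 3, so the width is 3 − 1 = 2 and tw(G) ≤ 2. On the other hand G contains the 3-clique {1, 6, 9}. A clique must lie in a single bag of any decomposition, so no decomposition can have width below 2. The upper and lower bounds meet at 2, so that is the treewidth.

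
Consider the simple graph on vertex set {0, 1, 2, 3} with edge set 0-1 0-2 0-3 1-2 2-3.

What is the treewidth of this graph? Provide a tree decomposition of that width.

Each bag holds 3 vertices, so the decomposition has width 2, which upper-bounds the treewidth. Conversely, {0, 1, 2} is a clique of size 3, and the vertices of any clique must share a bag in every tree decomposition; so some bag has ≥ 3 vertices and tw(G) ≥ 2. Combining the bounds, tw(G) = 2.

Treewidth 2.
One such decomposition:
Bags: B1 = {0, 2, 3}  B2 = {0, 1, 2}
Tree: B1–B2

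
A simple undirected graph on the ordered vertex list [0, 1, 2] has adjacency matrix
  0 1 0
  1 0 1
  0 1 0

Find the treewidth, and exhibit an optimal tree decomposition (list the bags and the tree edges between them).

Each bag holds 2 vertices, so the decomposition has width 1, which upper-bounds the treewidth. Since G has at least one edge (e.g. 2–1), it is not an edgeless graph, so tw(G) ≥ 1. Combining the bounds, tw(G) = 1.

Treewidth 1.
One optimal decomposition is:
Bags: B1 = {1, 2}  B2 = {0, 1}
Tree: B1–B2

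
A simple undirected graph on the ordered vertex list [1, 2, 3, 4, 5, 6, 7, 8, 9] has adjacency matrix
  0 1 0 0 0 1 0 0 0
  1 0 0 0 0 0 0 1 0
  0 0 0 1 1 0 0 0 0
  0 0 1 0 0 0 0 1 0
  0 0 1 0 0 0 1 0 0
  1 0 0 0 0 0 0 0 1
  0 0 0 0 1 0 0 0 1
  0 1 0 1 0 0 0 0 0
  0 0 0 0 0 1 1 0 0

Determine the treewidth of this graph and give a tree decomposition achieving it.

Treewidth 2.
One optimal decomposition is:
Bags: B1 = {1, 2, 6}  B2 = {2, 6, 9}  B3 = {2, 7, 9}  B4 = {2, 5, 7}  B5 = {2, 3, 5}  B6 = {2, 3, 4}  B7 = {2, 4, 8}
Tree: B1–B2, B2–B3, B3–B4, B4–B5, B5–B6, B6–B7

The largest bag has 3 vertices, giving width 2; this decomposition certifies tw(G) ≤ 2. For the lower bound, G contains the cycle 2–1–6–9–7–5–3–4–8–2, so G is not a forest; only forests have treewidth ≤ 1, hence tw(G) ≥ 2. Therefore the treewidth is 2.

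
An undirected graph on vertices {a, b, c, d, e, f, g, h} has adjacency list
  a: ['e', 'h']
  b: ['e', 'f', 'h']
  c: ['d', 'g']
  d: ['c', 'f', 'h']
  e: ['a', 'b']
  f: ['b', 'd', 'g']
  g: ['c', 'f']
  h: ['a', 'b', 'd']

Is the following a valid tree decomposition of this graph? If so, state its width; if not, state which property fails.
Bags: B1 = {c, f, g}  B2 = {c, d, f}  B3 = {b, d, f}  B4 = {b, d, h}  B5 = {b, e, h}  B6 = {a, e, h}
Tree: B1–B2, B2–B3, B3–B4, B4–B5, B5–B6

Yes; width 2.

Checking the three conditions: (i) the bags cover all of {a, b, c, d, e, f, g, h}; (ii) for each edge, some bag contains both endpoints; (iii) the bags containing any fixed vertex form a subtree. All hold, so the decomposition is valid with width 3 − 1 = 2.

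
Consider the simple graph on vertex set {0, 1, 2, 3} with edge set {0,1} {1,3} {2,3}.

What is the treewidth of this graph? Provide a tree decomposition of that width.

Every bag has size at most 2, so the width is 2 − 1 = 1 and tw(G) ≤ 1. G has an edge, so its treewidth is at least 1. Hence tw(G) = 1 exactly.

Treewidth 1.
Bags: B1 = {2, 3}  B2 = {1, 3}  B3 = {0, 1}
Tree: B1–B2, B2–B3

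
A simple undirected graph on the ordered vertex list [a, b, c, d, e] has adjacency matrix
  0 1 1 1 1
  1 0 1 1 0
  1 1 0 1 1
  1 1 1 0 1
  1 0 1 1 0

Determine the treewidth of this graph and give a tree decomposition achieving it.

Each bag holds 4 vertices, so the decomposition has width 3, which upper-bounds the treewidth. Conversely, {a, c, d, e} is a clique of size 4, and the vertices of any clique must share a bag in every tree decomposition; so some bag has ≥ 4 vertices and tw(G) ≥ 3. Hence tw(G) = 3 exactly.

Treewidth 3.
One optimal decomposition is:
Bags: B1 = {a, b, c, d}  B2 = {a, c, d, e}
Tree: B1–B2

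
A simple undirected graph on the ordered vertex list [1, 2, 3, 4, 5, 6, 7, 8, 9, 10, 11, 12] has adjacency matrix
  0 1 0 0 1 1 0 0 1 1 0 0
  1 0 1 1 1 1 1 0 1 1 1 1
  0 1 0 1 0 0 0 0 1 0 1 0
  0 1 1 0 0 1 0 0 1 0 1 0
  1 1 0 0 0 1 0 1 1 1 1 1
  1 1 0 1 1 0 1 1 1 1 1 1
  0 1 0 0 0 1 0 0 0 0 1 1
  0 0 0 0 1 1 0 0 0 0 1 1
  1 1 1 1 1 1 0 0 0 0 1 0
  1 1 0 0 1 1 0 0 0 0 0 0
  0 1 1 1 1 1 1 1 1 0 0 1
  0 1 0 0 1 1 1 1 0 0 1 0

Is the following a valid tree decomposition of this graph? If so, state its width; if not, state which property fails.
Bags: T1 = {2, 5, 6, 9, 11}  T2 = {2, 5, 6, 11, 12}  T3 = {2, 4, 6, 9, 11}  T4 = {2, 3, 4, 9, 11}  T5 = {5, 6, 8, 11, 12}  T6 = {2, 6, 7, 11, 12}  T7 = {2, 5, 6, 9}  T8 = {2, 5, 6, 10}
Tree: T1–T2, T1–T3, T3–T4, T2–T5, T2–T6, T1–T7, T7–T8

A tree decomposition must satisfy three properties: every vertex lies in some bag; for every edge, both endpoints lie together in some bag; and for every vertex, the bags containing it form a connected subtree. Here vertex 1 appears in no bag, so the decomposition is invalid.

No — vertex 1 appears in no bag.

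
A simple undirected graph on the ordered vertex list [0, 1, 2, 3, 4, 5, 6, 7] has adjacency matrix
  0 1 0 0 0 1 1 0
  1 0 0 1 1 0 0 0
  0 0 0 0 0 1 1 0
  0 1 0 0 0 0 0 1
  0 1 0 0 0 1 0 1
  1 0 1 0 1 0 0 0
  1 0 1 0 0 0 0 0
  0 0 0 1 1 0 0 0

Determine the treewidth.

A width-2 tree decomposition is:
Bags: B1 = {0, 2, 6}  B2 = {0, 2, 5}  B3 = {0, 1, 5}  B4 = {1, 4, 5}  B5 = {1, 3, 4}  B6 = {3, 4, 7}
Tree: B1–B2, B2–B3, B3–B4, B4–B5, B5–B6
Every bag has size at most 3, so the width is 3 − 1 = 2 and tw(G) ≤ 2. For the lower bound, G contains the cycle 6–2–5–0–6, so G is not a forest; only forests have treewidth ≤ 1, hence tw(G) ≥ 2. Therefore the treewidth is 2.

2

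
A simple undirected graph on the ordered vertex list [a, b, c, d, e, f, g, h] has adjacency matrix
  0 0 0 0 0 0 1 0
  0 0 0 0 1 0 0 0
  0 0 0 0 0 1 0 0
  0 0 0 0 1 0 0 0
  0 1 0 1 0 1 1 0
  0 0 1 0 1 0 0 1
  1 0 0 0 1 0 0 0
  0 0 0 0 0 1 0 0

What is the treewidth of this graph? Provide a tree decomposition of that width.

Treewidth 1.
One such decomposition:
Bags: B1 = {e, f}  B2 = {e, g}  B3 = {c, f}  B4 = {b, e}  B5 = {d, e}  B6 = {a, g}  B7 = {f, h}
Tree: B1–B2, B1–B3, B2–B4, B2–B5, B2–B6, B1–B7

Every bag has size at most 2, so the width is 2 − 1 = 1 and tw(G) ≤ 1. Any graph with an edge has treewidth ≥ 1, and G has the edge e–f. Combining the bounds, tw(G) = 1.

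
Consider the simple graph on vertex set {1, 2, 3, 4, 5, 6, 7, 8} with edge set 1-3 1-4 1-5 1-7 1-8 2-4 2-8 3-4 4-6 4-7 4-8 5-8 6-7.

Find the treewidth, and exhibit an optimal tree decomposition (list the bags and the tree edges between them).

Every bag has size at most 3, so the width is 3 − 1 = 2 and tw(G) ≤ 2. Conversely, {1, 4, 8} is a clique of size 3, and the vertices of any clique must share a bag in every tree decomposition; so some bag has ≥ 3 vertices and tw(G) ≥ 2. Combining the bounds, tw(G) = 2.

Treewidth 2.
One optimal decomposition is:
Bags: B1 = {1, 4, 8}  B2 = {1, 4, 7}  B3 = {1, 3, 4}  B4 = {4, 6, 7}  B5 = {2, 4, 8}  B6 = {1, 5, 8}
Tree: B1–B2, B2–B3, B2–B4, B1–B5, B1–B6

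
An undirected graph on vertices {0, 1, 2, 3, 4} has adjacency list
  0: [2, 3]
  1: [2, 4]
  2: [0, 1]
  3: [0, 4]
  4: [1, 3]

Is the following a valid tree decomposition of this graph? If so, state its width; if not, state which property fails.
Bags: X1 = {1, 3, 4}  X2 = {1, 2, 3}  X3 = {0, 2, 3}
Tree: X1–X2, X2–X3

Every vertex of G appears in some bag (union = {0, 1, 2, 3, 4}); every edge is covered by a bag; and for each vertex v the set of bags containing v is connected in the bag tree. The decomposition is therefore valid. The largest bag has 3 vertices, so the width is 2.

Yes; width 2.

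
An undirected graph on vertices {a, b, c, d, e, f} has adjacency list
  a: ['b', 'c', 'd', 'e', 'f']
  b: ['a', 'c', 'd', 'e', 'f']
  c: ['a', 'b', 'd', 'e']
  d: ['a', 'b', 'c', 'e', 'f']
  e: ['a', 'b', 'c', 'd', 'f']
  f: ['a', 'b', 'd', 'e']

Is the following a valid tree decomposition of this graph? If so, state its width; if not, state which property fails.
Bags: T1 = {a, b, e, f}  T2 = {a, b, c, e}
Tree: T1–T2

A tree decomposition must satisfy three properties: every vertex lies in some bag; for every edge, both endpoints lie together in some bag; and for every vertex, the bags containing it form a connected subtree. Here vertex d appears in no bag, so the decomposition is invalid.

No — vertex d appears in no bag.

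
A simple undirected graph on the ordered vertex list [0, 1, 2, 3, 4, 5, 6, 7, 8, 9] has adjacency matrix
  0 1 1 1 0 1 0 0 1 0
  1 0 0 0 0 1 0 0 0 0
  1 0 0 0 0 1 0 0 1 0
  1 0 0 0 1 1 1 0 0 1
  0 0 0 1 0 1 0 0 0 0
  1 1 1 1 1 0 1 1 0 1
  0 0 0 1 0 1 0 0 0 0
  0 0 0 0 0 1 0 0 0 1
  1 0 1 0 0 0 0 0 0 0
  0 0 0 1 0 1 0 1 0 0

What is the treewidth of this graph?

2

A width-2 tree decomposition is:
Bags: B1 = {3, 5, 6}  B2 = {3, 4, 5}  B3 = {3, 5, 9}  B4 = {0, 3, 5}  B5 = {0, 2, 5}  B6 = {0, 2, 8}  B7 = {5, 7, 9}  B8 = {0, 1, 5}
Tree: B1–B2, B2–B3, B1–B4, B4–B5, B5–B6, B3–B7, B4–B8
Each bag holds 3 vertices, so the decomposition has width 2, which upper-bounds the treewidth. Conversely, {0, 2, 8} is a clique of size 3, and the vertices of any clique must share a bag in every tree decomposition; so some bag has ≥ 3 vertices and tw(G) ≥ 2. Hence tw(G) = 2 exactly.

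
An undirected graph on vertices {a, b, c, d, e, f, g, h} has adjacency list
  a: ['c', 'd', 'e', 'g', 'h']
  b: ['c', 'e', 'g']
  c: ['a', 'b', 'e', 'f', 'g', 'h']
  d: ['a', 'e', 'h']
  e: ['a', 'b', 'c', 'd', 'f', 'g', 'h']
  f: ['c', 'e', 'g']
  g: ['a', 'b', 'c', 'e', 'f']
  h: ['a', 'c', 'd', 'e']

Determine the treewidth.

A width-3 tree decomposition is:
Bags: B1 = {a, c, e, g}  B2 = {b, c, e, g}  B3 = {c, e, f, g}  B4 = {a, c, e, h}  B5 = {a, d, e, h}
Tree: B1–B2, B1–B3, B1–B4, B4–B5
Every bag has size at most 4, so the width is 4 − 1 = 3 and tw(G) ≤ 3. For the lower bound, the 4 vertices {a, d, e, h} are pairwise adjacent, and any tree decomposition puts a clique entirely inside one bag — forcing width ≥ 3. Therefore the treewidth is 3.

3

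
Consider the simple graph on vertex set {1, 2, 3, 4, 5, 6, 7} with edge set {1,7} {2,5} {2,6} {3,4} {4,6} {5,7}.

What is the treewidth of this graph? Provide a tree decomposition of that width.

Each bag holds 2 vertices, so the decomposition has width 1, which upper-bounds the treewidth. Since G has at least one edge (e.g. 7–5), it is not an edgeless graph, so tw(G) ≥ 1. Hence tw(G) = 1 exactly.

Treewidth 1.
One optimal decomposition is:
Bags: B1 = {5, 7}  B2 = {1, 7}  B3 = {2, 5}  B4 = {2, 6}  B5 = {4, 6}  B6 = {3, 4}
Tree: B1–B2, B1–B3, B3–B4, B4–B5, B5–B6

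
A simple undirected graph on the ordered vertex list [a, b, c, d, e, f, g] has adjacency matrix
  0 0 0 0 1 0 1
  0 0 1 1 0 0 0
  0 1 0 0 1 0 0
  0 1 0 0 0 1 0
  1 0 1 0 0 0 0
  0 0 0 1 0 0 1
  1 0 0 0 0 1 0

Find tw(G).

A width-2 tree decomposition is:
Bags: B1 = {b, c, d}  B2 = {c, d, e}  B3 = {a, d, e}  B4 = {a, d, g}  B5 = {d, f, g}
Tree: B1–B2, B2–B3, B3–B4, B4–B5
Every bag has size at most 3, so the width is 3 − 1 = 2 and tw(G) ≤ 2. For the lower bound, G contains the cycle d–b–c–e–a–g–f–d, so G is not a forest; only forests have treewidth ≤ 1, hence tw(G) ≥ 2. The upper and lower bounds meet at 2, so that is the treewidth.

2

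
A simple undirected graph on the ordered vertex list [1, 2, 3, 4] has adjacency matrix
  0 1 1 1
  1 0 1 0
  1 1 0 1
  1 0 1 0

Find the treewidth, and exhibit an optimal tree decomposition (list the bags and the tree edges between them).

Treewidth 2.
One optimal decomposition is:
Bags: B1 = {1, 3, 4}  B2 = {1, 2, 3}
Tree: B1–B2

The largest bag has 3 vertices, giving width 2; this decomposition certifies tw(G) ≤ 2. Conversely, {1, 2, 3} is a clique of size 3, and the vertices of any clique must share a bag in every tree decomposition; so some bag has ≥ 3 vertices and tw(G) ≥ 2. The upper and lower bounds meet at 2, so that is the treewidth.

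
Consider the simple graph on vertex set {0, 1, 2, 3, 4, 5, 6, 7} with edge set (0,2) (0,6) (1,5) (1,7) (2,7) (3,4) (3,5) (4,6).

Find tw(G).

2

A width-2 tree decomposition is:
Bags: B1 = {1, 3, 5}  B2 = {1, 3, 7}  B3 = {2, 3, 7}  B4 = {0, 2, 3}  B5 = {0, 3, 6}  B6 = {3, 4, 6}
Tree: B1–B2, B2–B3, B3–B4, B4–B5, B5–B6
Each bag holds 3 vertices, so the decomposition has width 2, which upper-bounds the treewidth. The edges 3–5–1–7–2–0–6–4–3 form a cycle, so G is not a tree and its treewidth is at least 2. Hence tw(G) = 2 exactly.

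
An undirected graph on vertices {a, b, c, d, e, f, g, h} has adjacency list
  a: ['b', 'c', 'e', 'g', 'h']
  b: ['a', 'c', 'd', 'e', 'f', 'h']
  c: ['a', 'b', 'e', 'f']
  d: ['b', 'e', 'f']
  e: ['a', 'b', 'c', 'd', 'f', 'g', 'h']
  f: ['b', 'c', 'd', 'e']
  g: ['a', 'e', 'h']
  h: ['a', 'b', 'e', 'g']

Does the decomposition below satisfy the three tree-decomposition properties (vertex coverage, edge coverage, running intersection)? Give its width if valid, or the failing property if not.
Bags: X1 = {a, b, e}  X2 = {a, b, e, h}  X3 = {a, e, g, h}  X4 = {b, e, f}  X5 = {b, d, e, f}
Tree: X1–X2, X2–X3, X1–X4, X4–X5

No — vertex c appears in no bag.

A tree decomposition must satisfy three properties: every vertex lies in some bag; for every edge, both endpoints lie together in some bag; and for every vertex, the bags containing it form a connected subtree. Here vertex c appears in no bag, so the decomposition is invalid.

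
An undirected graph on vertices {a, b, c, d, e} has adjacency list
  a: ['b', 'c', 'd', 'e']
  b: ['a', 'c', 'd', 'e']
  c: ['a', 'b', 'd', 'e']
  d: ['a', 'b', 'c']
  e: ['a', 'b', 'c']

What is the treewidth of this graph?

3

A width-3 tree decomposition is:
Bags: B1 = {a, b, c, d}  B2 = {a, b, c, e}
Tree: B1–B2
Each bag holds 4 vertices, so the decomposition has width 3, which upper-bounds the treewidth. For the lower bound, the 4 vertices {a, b, c, d} are pairwise adjacent, and any tree decomposition puts a clique entirely inside one bag — forcing width ≥ 3. Therefore the treewidth is 3.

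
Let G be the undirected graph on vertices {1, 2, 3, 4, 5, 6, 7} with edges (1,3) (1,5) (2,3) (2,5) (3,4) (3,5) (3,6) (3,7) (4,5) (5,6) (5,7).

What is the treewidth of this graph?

2

A width-2 tree decomposition is:
Bags: B1 = {3, 5, 7}  B2 = {3, 5, 6}  B3 = {2, 3, 5}  B4 = {3, 4, 5}  B5 = {1, 3, 5}
Tree: B1–B2, B2–B3, B2–B4, B4–B5
The largest bag has 3 vertices, giving width 2; this decomposition certifies tw(G) ≤ 2. On the other hand G contains the 3-clique {1, 3, 5}. A clique must lie in a single bag of any decomposition, so no decomposition can have width below 2. Therefore the treewidth is 2.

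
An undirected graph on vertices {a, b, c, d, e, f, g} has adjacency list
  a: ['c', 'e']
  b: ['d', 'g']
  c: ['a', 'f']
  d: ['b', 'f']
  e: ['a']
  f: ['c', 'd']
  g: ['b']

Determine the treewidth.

1

A width-1 tree decomposition is:
Bags: B1 = {a, e}  B2 = {a, c}  B3 = {c, f}  B4 = {d, f}  B5 = {b, d}  B6 = {b, g}
Tree: B1–B2, B2–B3, B3–B4, B4–B5, B5–B6
Every bag has size at most 2, so the width is 2 − 1 = 1 and tw(G) ≤ 1. G has an edge, so its treewidth is at least 1. Therefore the treewidth is 1.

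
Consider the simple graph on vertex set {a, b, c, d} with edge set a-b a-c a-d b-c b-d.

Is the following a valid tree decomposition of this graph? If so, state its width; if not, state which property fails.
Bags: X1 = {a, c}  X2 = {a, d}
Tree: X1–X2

No — vertex b appears in no bag.

A tree decomposition must satisfy three properties: every vertex lies in some bag; for every edge, both endpoints lie together in some bag; and for every vertex, the bags containing it form a connected subtree. Here vertex b appears in no bag, so the decomposition is invalid.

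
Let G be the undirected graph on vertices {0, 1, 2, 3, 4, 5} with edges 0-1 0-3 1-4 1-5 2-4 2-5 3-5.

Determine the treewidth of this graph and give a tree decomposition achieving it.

Treewidth 2.
One optimal decomposition is:
Bags: B1 = {1, 2, 4}  B2 = {1, 2, 5}  B3 = {0, 1, 5}  B4 = {0, 3, 5}
Tree: B1–B2, B2–B3, B3–B4

The largest bag has 3 vertices, giving width 2; this decomposition certifies tw(G) ≤ 2. For the lower bound, G contains the cycle 4–2–5–1–4, so G is not a forest; only forests have treewidth ≤ 1, hence tw(G) ≥ 2. The upper and lower bounds meet at 2, so that is the treewidth.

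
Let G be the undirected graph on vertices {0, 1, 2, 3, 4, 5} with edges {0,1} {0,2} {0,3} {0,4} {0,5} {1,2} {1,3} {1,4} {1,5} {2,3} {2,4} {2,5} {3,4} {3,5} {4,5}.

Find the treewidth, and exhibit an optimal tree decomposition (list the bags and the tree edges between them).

A single bag containing all 6 vertices is trivially a valid decomposition of width 5. For the lower bound, the 6 vertices {0, 1, 2, 3, 4, 5} are pairwise adjacent, and any tree decomposition puts a clique entirely inside one bag — forcing width ≥ 5. Therefore the treewidth is 5.

Treewidth 5.
One optimal decomposition is:
Bags: B1 = {0, 1, 2, 3, 4, 5}
Tree: (single bag)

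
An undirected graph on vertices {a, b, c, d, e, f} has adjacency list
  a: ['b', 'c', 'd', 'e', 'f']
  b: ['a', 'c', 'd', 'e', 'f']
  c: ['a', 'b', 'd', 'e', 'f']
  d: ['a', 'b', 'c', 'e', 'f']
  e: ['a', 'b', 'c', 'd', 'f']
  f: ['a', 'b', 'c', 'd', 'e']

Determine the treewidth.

5

A width-5 tree decomposition is:
Bags: B1 = {a, b, c, d, e, f}
Tree: (single bag)
With just one bag of size 6, the width is 6 − 1 = 5, so tw(G) ≤ 5. Conversely, {a, b, c, d, e, f} is a clique of size 6, and the vertices of any clique must share a bag in every tree decomposition; so some bag has ≥ 6 vertices and tw(G) ≥ 5. Hence tw(G) = 5 exactly.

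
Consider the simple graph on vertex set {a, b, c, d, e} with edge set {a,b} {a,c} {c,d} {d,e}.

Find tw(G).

A width-1 tree decomposition is:
Bags: B1 = {d, e}  B2 = {c, d}  B3 = {a, c}  B4 = {a, b}
Tree: B1–B2, B2–B3, B3–B4
Each bag holds 2 vertices, so the decomposition has width 1, which upper-bounds the treewidth. Since G has at least one edge (e.g. e–d), it is not an edgeless graph, so tw(G) ≥ 1. Therefore the treewidth is 1.

1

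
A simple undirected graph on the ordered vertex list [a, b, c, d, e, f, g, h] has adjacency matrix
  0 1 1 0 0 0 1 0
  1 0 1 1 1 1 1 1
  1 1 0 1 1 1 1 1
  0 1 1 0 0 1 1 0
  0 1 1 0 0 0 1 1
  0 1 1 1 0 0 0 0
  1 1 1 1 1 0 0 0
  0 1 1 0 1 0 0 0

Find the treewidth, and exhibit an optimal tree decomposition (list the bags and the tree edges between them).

The largest bag has 4 vertices, giving width 3; this decomposition certifies tw(G) ≤ 3. Conversely, {b, c, d, g} is a clique of size 4, and the vertices of any clique must share a bag in every tree decomposition; so some bag has ≥ 4 vertices and tw(G) ≥ 3. The upper and lower bounds meet at 3, so that is the treewidth.

Treewidth 3.
Bags: B1 = {b, c, e, g}  B2 = {b, c, d, g}  B3 = {a, b, c, g}  B4 = {b, c, d, f}  B5 = {b, c, e, h}
Tree: B1–B2, B2–B3, B2–B4, B1–B5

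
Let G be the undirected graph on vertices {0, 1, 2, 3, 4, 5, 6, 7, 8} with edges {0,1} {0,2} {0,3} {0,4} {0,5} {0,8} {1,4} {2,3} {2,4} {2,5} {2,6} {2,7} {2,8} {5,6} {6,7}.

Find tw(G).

A width-2 tree decomposition is:
Bags: B1 = {0, 1, 4}  B2 = {0, 2, 4}  B3 = {0, 2, 8}  B4 = {0, 2, 5}  B5 = {2, 5, 6}  B6 = {0, 2, 3}  B7 = {2, 6, 7}
Tree: B1–B2, B2–B3, B3–B4, B4–B5, B2–B6, B5–B7
Every bag has size at most 3, so the width is 3 − 1 = 2 and tw(G) ≤ 2. On the other hand G contains the 3-clique {0, 1, 4}. A clique must lie in a single bag of any decomposition, so no decomposition can have width below 2. Therefore the treewidth is 2.

2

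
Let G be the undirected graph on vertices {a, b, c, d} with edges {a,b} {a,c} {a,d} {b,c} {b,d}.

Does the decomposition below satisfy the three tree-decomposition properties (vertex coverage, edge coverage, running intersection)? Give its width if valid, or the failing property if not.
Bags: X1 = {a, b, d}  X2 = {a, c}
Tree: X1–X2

No — edge (b,c) lies in no bag.

A tree decomposition must satisfy three properties: every vertex lies in some bag; for every edge, both endpoints lie together in some bag; and for every vertex, the bags containing it form a connected subtree. Here edge (b,c) lies in no bag, so the decomposition is invalid.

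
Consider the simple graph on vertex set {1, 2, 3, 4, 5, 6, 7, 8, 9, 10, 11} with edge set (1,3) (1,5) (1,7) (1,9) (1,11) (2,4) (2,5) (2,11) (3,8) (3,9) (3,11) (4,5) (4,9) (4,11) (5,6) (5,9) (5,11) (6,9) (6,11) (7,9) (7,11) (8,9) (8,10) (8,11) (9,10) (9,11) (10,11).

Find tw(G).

3

A width-3 tree decomposition is:
Bags: B1 = {1, 3, 9, 11}  B2 = {3, 8, 9, 11}  B3 = {1, 5, 9, 11}  B4 = {5, 6, 9, 11}  B5 = {4, 5, 9, 11}  B6 = {8, 9, 10, 11}  B7 = {2, 4, 5, 11}  B8 = {1, 7, 9, 11}
Tree: B1–B2, B1–B3, B3–B4, B3–B5, B2–B6, B5–B7, B3–B8
Every bag has size at most 4, so the width is 4 − 1 = 3 and tw(G) ≤ 3. For the lower bound, the 4 vertices {1, 3, 9, 11} are pairwise adjacent, and any tree decomposition puts a clique entirely inside one bag — forcing width ≥ 3. Combining the bounds, tw(G) = 3.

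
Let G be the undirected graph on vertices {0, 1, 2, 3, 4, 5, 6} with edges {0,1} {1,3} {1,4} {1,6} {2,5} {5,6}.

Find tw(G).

1

A width-1 tree decomposition is:
Bags: B1 = {1, 3}  B2 = {1, 6}  B3 = {5, 6}  B4 = {0, 1}  B5 = {2, 5}  B6 = {1, 4}
Tree: B1–B2, B2–B3, B1–B4, B3–B5, B2–B6
Each bag holds 2 vertices, so the decomposition has width 1, which upper-bounds the treewidth. G has an edge, so its treewidth is at least 1. Therefore the treewidth is 1.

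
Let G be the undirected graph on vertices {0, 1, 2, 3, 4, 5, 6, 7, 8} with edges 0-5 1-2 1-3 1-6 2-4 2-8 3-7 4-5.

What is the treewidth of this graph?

A width-1 tree decomposition is:
Bags: B1 = {1, 2}  B2 = {2, 4}  B3 = {2, 8}  B4 = {4, 5}  B5 = {0, 5}  B6 = {1, 3}  B7 = {3, 7}  B8 = {1, 6}
Tree: B1–B2, B1–B3, B2–B4, B4–B5, B1–B6, B6–B7, B6–B8
Every bag has size at most 2, so the width is 2 − 1 = 1 and tw(G) ≤ 1. Since G has at least one edge (e.g. 1–2), it is not an edgeless graph, so tw(G) ≥ 1. The upper and lower bounds meet at 1, so that is the treewidth.

1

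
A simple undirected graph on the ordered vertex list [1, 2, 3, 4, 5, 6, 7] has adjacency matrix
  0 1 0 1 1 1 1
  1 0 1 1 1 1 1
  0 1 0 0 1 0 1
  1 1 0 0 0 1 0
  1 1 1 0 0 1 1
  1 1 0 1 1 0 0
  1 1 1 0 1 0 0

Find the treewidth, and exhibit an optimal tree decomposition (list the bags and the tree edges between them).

Every bag has size at most 4, so the width is 4 − 1 = 3 and tw(G) ≤ 3. Conversely, {1, 2, 4, 6} is a clique of size 4, and the vertices of any clique must share a bag in every tree decomposition; so some bag has ≥ 4 vertices and tw(G) ≥ 3. Hence tw(G) = 3 exactly.

Treewidth 3.
One such decomposition:
Bags: B1 = {2, 3, 5, 7}  B2 = {1, 2, 5, 7}  B3 = {1, 2, 5, 6}  B4 = {1, 2, 4, 6}
Tree: B1–B2, B2–B3, B3–B4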